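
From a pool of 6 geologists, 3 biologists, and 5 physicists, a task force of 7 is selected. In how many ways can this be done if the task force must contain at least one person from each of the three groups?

3058

With no constraint there are C(14,7) = 3432 possible selections.
Subtract selections that omit an entire group: no geologists → C(8,7) = 8; no biologists → C(11,7) = 330; no physicists → C(9,7) = 36.
Add back selections omitting two groups (i.e. drawn from a single group): C(6,7) + C(3,7) + C(5,7) = 0.
By inclusion–exclusion: 3432 − 374 + 0 = 3058.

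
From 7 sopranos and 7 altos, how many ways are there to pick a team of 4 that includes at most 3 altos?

966

Split by how many altos are chosen (0 through 3).
Sum: C(7,0)·C(7,4) + C(7,1)·C(7,3) + C(7,2)·C(7,2) + C(7,3)·C(7,1) = 35 + 245 + 441 + 245 = 966.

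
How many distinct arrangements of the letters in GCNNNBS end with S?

With the last slot taken by S, it remains to arrange the other 6 letters (GCNNNB).
Those 6 letters have N appearing 3 times, giving (6)!/(3!) = 120.

120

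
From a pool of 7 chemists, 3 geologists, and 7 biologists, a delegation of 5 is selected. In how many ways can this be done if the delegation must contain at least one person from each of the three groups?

Total 5-person selections from all 17: C(17,5) = 6188.
Selections missing a whole group: no chemists → C(10,5) = 252; no geologists → C(14,5) = 2002; no biologists → C(10,5) = 252.
Add back selections omitting two groups (i.e. drawn from a single group): C(7,5) + C(3,5) + C(7,5) = 42.
By inclusion–exclusion: 6188 − 2506 + 42 = 3724.

3724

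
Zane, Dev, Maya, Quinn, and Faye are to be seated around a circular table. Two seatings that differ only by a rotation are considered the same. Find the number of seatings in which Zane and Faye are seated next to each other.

12

Glue Zane and Faye into a block (2 internal orders). Seating 4 units around a circle gives (3)! arrangements.
So 2 × (3)! = 2 × 6 = 12.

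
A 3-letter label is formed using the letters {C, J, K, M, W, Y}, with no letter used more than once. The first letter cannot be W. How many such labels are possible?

100

The first letter has 6−1 = 5 choices (anything except W).
The remaining 2 letters are filled from the other 5 symbols without repetition: 5 × 4 = 20.
Total: 5 × 20 = 100.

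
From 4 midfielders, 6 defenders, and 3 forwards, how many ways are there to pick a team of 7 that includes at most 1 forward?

Split by how many forwards are chosen (0 through 1).
Sum: C(3,0)·C(10,7) + C(3,1)·C(10,6) = 120 + 630 = 750.

750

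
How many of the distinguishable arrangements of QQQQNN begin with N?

Fix N in the first position and arrange the remaining 5 letters.
Those 5 letters have Q appearing 4 times, giving (5)!/(4!) = 5.

5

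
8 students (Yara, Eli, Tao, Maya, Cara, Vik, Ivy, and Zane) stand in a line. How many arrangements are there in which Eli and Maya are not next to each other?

There are 8! = 40320 arrangements in all. If Eli and Maya are adjacent, merging them into one block gives 2·(7)! = 10080 arrangements.
So 40320 − 10080 = 30240 arrangements keep them apart.

30240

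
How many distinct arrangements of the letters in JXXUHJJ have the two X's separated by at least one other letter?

300

Total arrangements of JXXUHJJ: 7!/(3!·2!) = 420.
Arrangements with the X's together: treat XX as one letter, giving (6)!/(3!) = 120.
Hence 420 − 120 = 300.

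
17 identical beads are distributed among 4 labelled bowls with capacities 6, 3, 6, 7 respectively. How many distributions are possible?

52

Ignoring the caps, the number of non-negative solutions to x_1+…+x_4 = 17 is C(20,3) = 1140.
Subtract solutions that violate a single cap (substitute x_i' = x_i − (cap_i+1)): x_1 ≥ 7 gives C(13,3) = 286; x_2 ≥ 4 gives C(16,3) = 560; x_3 ≥ 7 gives C(13,3) = 286; x_4 ≥ 8 gives C(12,3) = 220. Together 1352.
Add back pairs where two caps are both exceeded: 84 + 20 + 10 + 84 + 56 + 10 = 264.
By inclusion–exclusion the count is 1140 − 1352 + 264 = 52.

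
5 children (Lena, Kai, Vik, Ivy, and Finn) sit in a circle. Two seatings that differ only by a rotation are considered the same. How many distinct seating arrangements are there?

Fix one person's seat to break rotational symmetry; the remaining 4 people can be arranged in (4)! = 24 ways.

24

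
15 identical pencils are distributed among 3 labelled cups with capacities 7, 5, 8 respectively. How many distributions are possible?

21

By stars and bars, unrestricted non-negative solutions to x_1+…+x_3 = 15 number C(15+2,2) = 136.
Subtract solutions that violate a single cap (substitute x_i' = x_i − (cap_i+1)): x_1 ≥ 8 gives C(9,2) = 36; x_2 ≥ 6 gives C(11,2) = 55; x_3 ≥ 9 gives C(8,2) = 28. Together 119.
Add back pairs where two caps are both exceeded: 3 + 0 + 1 = 4.
By inclusion–exclusion the count is 136 − 119 + 4 = 21.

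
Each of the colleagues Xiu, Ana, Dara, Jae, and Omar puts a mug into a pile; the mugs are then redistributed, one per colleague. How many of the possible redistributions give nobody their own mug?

Let Aᵢ be the assignments in which colleague i gets their own mug. We want the size of the complement of A₁∪…∪A_5.
By inclusion–exclusion this is Σ_{j=0}^{5} (−1)^j C(5,j)·(5−j)!.
Computing: 120 − 120 + 60 − 20 + 5 − 1 = 44.

44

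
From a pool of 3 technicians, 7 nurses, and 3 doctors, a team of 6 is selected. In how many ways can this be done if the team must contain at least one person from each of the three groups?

1302

Total 6-person selections from all 13: C(13,6) = 1716.
Selections missing a whole group: no technicians → C(10,6) = 210; no nurses → C(6,6) = 1; no doctors → C(10,6) = 210.
Add back selections omitting two groups (i.e. drawn from a single group): C(3,6) + C(7,6) + C(3,6) = 7.
By inclusion–exclusion: 1716 − 421 + 7 = 1302.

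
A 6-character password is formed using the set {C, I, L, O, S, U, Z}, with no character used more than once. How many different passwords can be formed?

With no repetition, fill the 6 characters in order: 7 choices, then 6, down to 2.
That product is 7 × 6 × 5 × 4 × 3 × 2 = 5040.

5040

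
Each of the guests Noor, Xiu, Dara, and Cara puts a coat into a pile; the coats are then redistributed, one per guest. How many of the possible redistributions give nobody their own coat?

This is the derangement count D_4: permutations of 4 items with no fixed point.
By inclusion–exclusion this is Σ_{j=0}^{4} (−1)^j C(4,j)·(4−j)!.
Computing: 24 − 24 + 12 − 4 + 1 = 9.

9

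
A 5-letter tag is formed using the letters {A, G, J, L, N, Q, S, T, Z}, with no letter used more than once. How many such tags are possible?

This is a permutation of 5 out of 9: P(9,5) = 9!/4!.
That product is 9 × 8 × 7 × 6 × 5 = 15120.

15120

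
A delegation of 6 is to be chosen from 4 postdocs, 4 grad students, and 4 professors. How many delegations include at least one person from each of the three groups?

840

With no constraint there are C(12,6) = 924 possible selections.
Selections missing a whole group: no postdocs → C(8,6) = 28; no grad students → C(8,6) = 28; no professors → C(8,6) = 28.
Add back selections omitting two groups (i.e. drawn from a single group): C(4,6) + C(4,6) + C(4,6) = 0.
By inclusion–exclusion: 924 − 84 + 0 = 840.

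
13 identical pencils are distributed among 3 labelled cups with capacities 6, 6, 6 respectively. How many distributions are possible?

Ignoring the caps, the number of non-negative solutions to x_1+…+x_3 = 13 is C(15,2) = 105.
Subtract solutions that violate a single cap (substitute x_i' = x_i − (cap_i+1)): x_1 ≥ 7 gives C(8,2) = 28; x_2 ≥ 7 gives C(8,2) = 28; x_3 ≥ 7 gives C(8,2) = 28. Together 84.
No two caps can be exceeded simultaneously, so the pair terms are all 0.
By inclusion–exclusion the count is 105 − 84 + 0 = 21.

21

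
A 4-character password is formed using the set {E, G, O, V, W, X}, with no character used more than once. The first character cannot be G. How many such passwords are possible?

The first character has 6−1 = 5 choices (anything except G).
The remaining 3 characters are filled from the other 5 symbols without repetition: 5 × 4 × 3 = 60.
Total: 5 × 60 = 300.

300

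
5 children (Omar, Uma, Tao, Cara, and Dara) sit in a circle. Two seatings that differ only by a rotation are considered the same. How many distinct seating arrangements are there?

Seat Omar anywhere (absorbing the rotational symmetry), then permute the other 4: (4)! = 24.

24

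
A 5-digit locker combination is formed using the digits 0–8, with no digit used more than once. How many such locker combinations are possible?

This is a permutation of 5 out of 9: P(9,5) = 9!/4!.
That product is 9 × 8 × 7 × 6 × 5 = 15120.

15120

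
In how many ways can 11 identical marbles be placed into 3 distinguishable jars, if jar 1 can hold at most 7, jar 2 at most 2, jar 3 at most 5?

9

By stars and bars, unrestricted non-negative solutions to x_1+…+x_3 = 11 number C(11+2,2) = 78.
Subtract solutions that violate a single cap (substitute x_i' = x_i − (cap_i+1)): x_1 ≥ 8 gives C(5,2) = 10; x_2 ≥ 3 gives C(10,2) = 45; x_3 ≥ 6 gives C(7,2) = 21. Together 76.
Add back pairs where two caps are both exceeded: 1 + 0 + 6 = 7.
By inclusion–exclusion the count is 78 − 76 + 7 = 9.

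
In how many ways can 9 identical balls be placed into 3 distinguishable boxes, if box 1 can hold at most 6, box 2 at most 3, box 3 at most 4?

14

Ignoring the caps, the number of non-negative solutions to x_1+…+x_3 = 9 is C(11,2) = 55.
Subtract solutions that violate a single cap (substitute x_i' = x_i − (cap_i+1)): x_1 ≥ 7 gives C(4,2) = 6; x_2 ≥ 4 gives C(7,2) = 21; x_3 ≥ 5 gives C(6,2) = 15. Together 42.
Add back pairs where two caps are both exceeded: 0 + 0 + 1 = 1.
By inclusion–exclusion the count is 55 − 42 + 1 = 14.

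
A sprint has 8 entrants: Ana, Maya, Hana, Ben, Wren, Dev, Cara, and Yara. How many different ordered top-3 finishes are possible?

336

This is an ordered selection of 3 from 8: P(8,3).
That gives 8 × 7 × 6 = 336.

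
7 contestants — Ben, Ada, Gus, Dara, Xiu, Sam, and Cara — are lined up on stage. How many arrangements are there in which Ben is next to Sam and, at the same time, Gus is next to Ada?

480

Treat {Ben,Sam} as one block (2 orders) and {Gus,Ada} as another (2 orders).
That leaves 5 units to arrange: 2 × 2 × 5! = 4 × 120 = 480.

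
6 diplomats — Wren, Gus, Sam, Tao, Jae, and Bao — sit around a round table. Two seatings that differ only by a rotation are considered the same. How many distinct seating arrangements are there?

Around a circle, 6 distinct people have 6!/6 = (5)! = 120 rotationally distinct seatings.

120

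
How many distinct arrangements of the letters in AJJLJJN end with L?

With the last slot taken by L, it remains to arrange the other 6 letters (AJJJJN).
Those 6 letters have J appearing 4 times, giving (6)!/(4!) = 30.

30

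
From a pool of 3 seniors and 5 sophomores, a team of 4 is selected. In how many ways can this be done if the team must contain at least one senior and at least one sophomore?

65

Unrestricted: C(8,4) = 70 ways to pick any 4 of the 8.
Selections missing a whole group: no seniors → C(5,4) = 5; no sophomores → C(3,4) = 0.
Both groups omitted at once is impossible, so 70 − 5 = 65.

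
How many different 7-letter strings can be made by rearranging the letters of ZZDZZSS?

Letter multiplicities in ZZDZZSS: D×1, S×2, Z×4.
Dividing 7! = 5040 by 4!·2! = 48 for the repeated letters gives 105.

105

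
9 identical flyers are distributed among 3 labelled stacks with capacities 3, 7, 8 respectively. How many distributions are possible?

30

Ignoring the caps, the number of non-negative solutions to x_1+…+x_3 = 9 is C(11,2) = 55.
Subtract solutions that violate a single cap (substitute x_i' = x_i − (cap_i+1)): x_1 ≥ 4 gives C(7,2) = 21; x_2 ≥ 8 gives C(3,2) = 3; x_3 ≥ 9 gives C(2,2) = 1. Together 25.
No two caps can be exceeded simultaneously, so the pair terms are all 0.
By inclusion–exclusion the count is 55 − 25 + 0 = 30.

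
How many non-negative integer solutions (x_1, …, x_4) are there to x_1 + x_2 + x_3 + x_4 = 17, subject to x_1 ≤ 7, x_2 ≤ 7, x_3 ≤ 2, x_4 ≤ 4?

19

Without the upper bounds there are C(20,3) = 1140 ways to split 17 among 4 variables.
Subtract solutions that violate a single cap (substitute x_i' = x_i − (cap_i+1)): x_1 ≥ 8 gives C(12,3) = 220; x_2 ≥ 8 gives C(12,3) = 220; x_3 ≥ 3 gives C(17,3) = 680; x_4 ≥ 5 gives C(15,3) = 455. Together 1575.
Add back pairs where two caps are both exceeded: 4 + 84 + 35 + 84 + 35 + 220 = 462.
Subtract triples: 0 + 0 + 4 + 4 = 8.
By inclusion–exclusion the count is 1140 − 1575 + 462 − 8 = 19.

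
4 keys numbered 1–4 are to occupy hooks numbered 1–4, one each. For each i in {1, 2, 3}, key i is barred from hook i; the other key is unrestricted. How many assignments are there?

11

Let Aᵢ (for i ∈ {1, 2, 3}) be the placements that put key i in its forbidden hook. Any j of these fix j positions, leaving (4−j)! ways to fill the rest, and there are C(3,j) ways to pick which j.
By inclusion–exclusion, the number of valid placements is Σ_{j=0}^{3} (−1)^j C(3,j)·(4−j)!.
Computing: 24 − 18 + 6 − 1 = 11.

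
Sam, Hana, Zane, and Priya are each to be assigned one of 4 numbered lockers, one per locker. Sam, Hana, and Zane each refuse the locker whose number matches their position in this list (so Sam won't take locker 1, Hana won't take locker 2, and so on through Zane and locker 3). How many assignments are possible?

11

Let Aᵢ (for i ∈ {1, 2, 3}) be the placements that put person i in their forbidden locker. Any j of these fix j positions, leaving (4−j)! ways to fill the rest, and there are C(3,j) ways to pick which j.
By inclusion–exclusion, the number of valid placements is Σ_{j=0}^{3} (−1)^j C(3,j)·(4−j)!.
Computing: 24 − 18 + 6 − 1 = 11.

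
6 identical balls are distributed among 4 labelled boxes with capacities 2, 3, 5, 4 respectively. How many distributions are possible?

By stars and bars, unrestricted non-negative solutions to x_1+…+x_4 = 6 number C(6+3,3) = 84.
Subtract solutions that violate a single cap (substitute x_i' = x_i − (cap_i+1)): x_1 ≥ 3 gives C(6,3) = 20; x_2 ≥ 4 gives C(5,3) = 10; x_3 ≥ 6 gives C(3,3) = 1; x_4 ≥ 5 gives C(4,3) = 4. Together 35.
No two caps can be exceeded simultaneously, so the pair terms are all 0.
By inclusion–exclusion the count is 84 − 35 + 0 = 49.

49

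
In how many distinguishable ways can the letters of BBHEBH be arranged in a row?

BBHEBH has 6 letters with B appearing 3 times and H appearing twice.
The number of distinct arrangements is 6!/(3!·2!) = 720/12 = 60.

60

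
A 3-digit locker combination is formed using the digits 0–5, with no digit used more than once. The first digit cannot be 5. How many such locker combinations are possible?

100

The first digit has 6−1 = 5 choices (anything except 5).
The remaining 2 digits are filled from the other 5 symbols without repetition: 5 × 4 = 20.
Total: 5 × 20 = 100.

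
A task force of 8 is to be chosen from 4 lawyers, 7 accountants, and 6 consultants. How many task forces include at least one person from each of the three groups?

With no constraint there are C(17,8) = 24310 possible selections.
Subtract selections that omit an entire group: no lawyers → C(13,8) = 1287; no accountants → C(10,8) = 45; no consultants → C(11,8) = 165.
Add back selections omitting two groups (i.e. drawn from a single group): C(4,8) + C(7,8) + C(6,8) = 0.
By inclusion–exclusion: 24310 − 1497 + 0 = 22813.

22813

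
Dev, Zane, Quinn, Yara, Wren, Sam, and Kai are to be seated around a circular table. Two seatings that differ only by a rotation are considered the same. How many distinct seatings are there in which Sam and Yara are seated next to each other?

Glue Sam and Yara into a block (2 internal orders). Seating 6 units around a circle gives (5)! arrangements.
So 2 × (5)! = 2 × 120 = 240.

240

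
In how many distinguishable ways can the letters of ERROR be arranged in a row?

ERROR has 5 letters with R appearing 3 times.
So there are 5! / (3!) = 20 distinguishable arrangements.

20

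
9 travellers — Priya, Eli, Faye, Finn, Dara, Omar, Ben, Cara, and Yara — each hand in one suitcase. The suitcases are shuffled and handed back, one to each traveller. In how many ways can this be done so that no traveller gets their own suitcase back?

133496

This is the derangement count D_9: permutations of 9 items with no fixed point.
By inclusion–exclusion this is Σ_{j=0}^{9} (−1)^j C(9,j)·(9−j)!.
Computing: 362880 − 362880 + 181440 − 60480 + 15120 − 3024 + 504 − 72 + 9 − 1 = 133496.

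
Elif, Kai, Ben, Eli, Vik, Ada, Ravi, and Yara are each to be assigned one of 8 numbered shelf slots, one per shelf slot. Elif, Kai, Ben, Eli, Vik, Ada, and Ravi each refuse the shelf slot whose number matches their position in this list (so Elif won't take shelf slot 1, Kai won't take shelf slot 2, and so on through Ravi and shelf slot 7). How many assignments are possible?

Let Aᵢ (for 1 ≤ i ≤ 7) be the placements that put person i in their forbidden shelf slot. Any j of these fix j positions, leaving (8−j)! ways to fill the rest, and there are C(7,j) ways to pick which j.
By inclusion–exclusion, the number of valid placements is Σ_{j=0}^{7} (−1)^j C(7,j)·(8−j)!.
Computing: 40320 − 35280 + 15120 − 4200 + 840 − 126 + 14 − 1 = 16687.

16687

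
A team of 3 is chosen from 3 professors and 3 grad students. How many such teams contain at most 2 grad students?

Split by how many grad students are chosen (0 through 2).
Sum: C(3,0)·C(3,3) + C(3,1)·C(3,2) + C(3,2)·C(3,1) = 1 + 9 + 9 = 19.

19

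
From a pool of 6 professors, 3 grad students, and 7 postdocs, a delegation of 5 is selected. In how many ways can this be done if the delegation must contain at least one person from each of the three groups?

2730

With no constraint there are C(16,5) = 4368 possible selections.
Subtract selections that omit an entire group: no professors → C(10,5) = 252; no grad students → C(13,5) = 1287; no postdocs → C(9,5) = 126.
Add back selections omitting two groups (i.e. drawn from a single group): C(6,5) + C(3,5) + C(7,5) = 27.
By inclusion–exclusion: 4368 − 1665 + 27 = 2730.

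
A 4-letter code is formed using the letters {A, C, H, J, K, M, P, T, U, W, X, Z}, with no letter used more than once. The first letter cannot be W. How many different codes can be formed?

10890

The first letter has 12−1 = 11 choices (anything except W).
The remaining 3 letters are filled from the other 11 symbols without repetition: 11 × 10 × 9 = 990.
Total: 11 × 990 = 10890.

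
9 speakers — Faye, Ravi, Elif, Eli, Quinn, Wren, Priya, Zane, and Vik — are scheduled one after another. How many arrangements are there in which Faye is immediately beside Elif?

Glue Faye and Elif into one block (2 internal orders), leaving 8 units to arrange in a row.
That gives 2 × 8! = 2 × 40320 = 80640.

80640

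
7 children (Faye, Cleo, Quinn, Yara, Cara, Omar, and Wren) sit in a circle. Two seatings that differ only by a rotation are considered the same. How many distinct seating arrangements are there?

720

Seat Faye anywhere (absorbing the rotational symmetry), then permute the other 6: (6)! = 720.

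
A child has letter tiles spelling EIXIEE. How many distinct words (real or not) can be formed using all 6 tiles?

60

EIXIEE has 6 letters with E appearing 3 times and I appearing twice.
Dividing 6! = 720 by 3!·2! = 12 for the repeated letters gives 60.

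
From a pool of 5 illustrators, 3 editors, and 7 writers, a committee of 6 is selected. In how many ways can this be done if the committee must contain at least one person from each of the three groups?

With no constraint there are C(15,6) = 5005 possible selections.
Selections missing a whole group: no illustrators → C(10,6) = 210; no editors → C(12,6) = 924; no writers → C(8,6) = 28.
Add back selections omitting two groups (i.e. drawn from a single group): C(5,6) + C(3,6) + C(7,6) = 7.
By inclusion–exclusion: 5005 − 1162 + 7 = 3850.

3850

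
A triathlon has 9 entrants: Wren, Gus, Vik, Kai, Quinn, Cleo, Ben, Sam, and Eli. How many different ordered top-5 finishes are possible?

This is an ordered selection of 5 from 9: P(9,5).
That gives 9 × 8 × 7 × 6 × 5 = 15120.

15120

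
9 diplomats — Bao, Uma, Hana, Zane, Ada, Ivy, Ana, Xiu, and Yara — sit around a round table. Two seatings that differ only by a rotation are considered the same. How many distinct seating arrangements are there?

Fix one person's seat to break rotational symmetry; the remaining 8 people can be arranged in (8)! = 40320 ways.

40320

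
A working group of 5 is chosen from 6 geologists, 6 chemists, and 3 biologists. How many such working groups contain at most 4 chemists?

Split by how many chemists are chosen (0 through 4).
Sum: C(6,0)·C(9,5) + C(6,1)·C(9,4) + C(6,2)·C(9,3) + C(6,3)·C(9,2) + C(6,4)·C(9,1) = 126 + 756 + 1260 + 720 + 135 = 2997.

2997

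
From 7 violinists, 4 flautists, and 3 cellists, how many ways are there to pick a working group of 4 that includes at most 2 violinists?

Split by how many violinists are chosen (0 through 2).
Sum: C(7,0)·C(7,4) + C(7,1)·C(7,3) + C(7,2)·C(7,2) = 35 + 245 + 441 = 721.

721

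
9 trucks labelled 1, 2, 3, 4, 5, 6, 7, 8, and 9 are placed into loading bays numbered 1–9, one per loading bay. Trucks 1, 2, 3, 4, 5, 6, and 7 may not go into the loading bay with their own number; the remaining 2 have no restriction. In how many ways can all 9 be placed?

165016

Let Aᵢ (for 1 ≤ i ≤ 7) be the placements that put truck i in its forbidden loading bay. Any j of these fix j positions, leaving (9−j)! ways to fill the rest, and there are C(7,j) ways to pick which j.
By inclusion–exclusion, the number of valid placements is Σ_{j=0}^{7} (−1)^j C(7,j)·(9−j)!.
Computing: 362880 − 282240 + 105840 − 25200 + 4200 − 504 + 42 − 2 = 165016.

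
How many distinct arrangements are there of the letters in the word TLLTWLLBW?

Letter multiplicities in TLLTWLLBW: B×1, L×4, T×2, W×2.
Dividing 9! = 362880 by 4!·2!·2! = 96 for the repeated letters gives 3780.

3780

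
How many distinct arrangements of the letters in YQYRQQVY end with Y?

420

Fix Y in the last position and arrange the remaining 7 letters.
Those 7 letters have Q appearing 3 times and Y appearing twice, giving (7)!/(3!·2!) = 420.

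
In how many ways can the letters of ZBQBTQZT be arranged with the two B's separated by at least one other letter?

Total arrangements of ZBQBTQZT: 8!/(2!·2!·2!·2!) = 2520.
If the two B's are adjacent, glue them into one block, leaving 7 items to arrange: (7)!/(2!·2!·2!) = 630 ways.
Subtracting, 2520 − 630 = 1890 arrangements keep the B's apart.

1890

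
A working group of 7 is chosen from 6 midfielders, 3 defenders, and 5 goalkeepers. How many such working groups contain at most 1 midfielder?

176

Split by how many midfielders are chosen (0 through 1).
Sum: C(6,0)·C(8,7) + C(6,1)·C(8,6) = 8 + 168 = 176.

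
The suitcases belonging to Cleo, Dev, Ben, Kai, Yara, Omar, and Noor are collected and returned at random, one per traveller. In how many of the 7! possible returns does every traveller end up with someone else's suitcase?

Let Aᵢ be the assignments in which traveller i gets their own suitcase. We want the size of the complement of A₁∪…∪A_7.
By inclusion–exclusion this is Σ_{j=0}^{7} (−1)^j C(7,j)·(7−j)!.
Computing: 5040 − 5040 + 2520 − 840 + 210 − 42 + 7 − 1 = 1854.

1854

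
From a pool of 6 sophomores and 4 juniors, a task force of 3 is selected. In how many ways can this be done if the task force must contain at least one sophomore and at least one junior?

Total 3-person selections from all 10: C(10,3) = 120.
Subtract selections that omit an entire group: no sophomores → C(4,3) = 4; no juniors → C(6,3) = 20.
Both groups omitted at once is impossible, so 120 − 24 = 96.

96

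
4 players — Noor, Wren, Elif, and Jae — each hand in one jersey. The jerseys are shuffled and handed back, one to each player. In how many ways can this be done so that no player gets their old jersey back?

This is the derangement count D_4: permutations of 4 items with no fixed point.
By inclusion–exclusion this is Σ_{j=0}^{4} (−1)^j C(4,j)·(4−j)!.
Computing: 24 − 24 + 12 − 4 + 1 = 9.

9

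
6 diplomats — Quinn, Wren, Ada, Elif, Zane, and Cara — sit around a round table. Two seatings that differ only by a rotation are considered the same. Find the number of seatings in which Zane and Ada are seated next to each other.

48

Treat {Zane, Ada} as one unit (2 internal orders) and seat the resulting 5 units around the table: (4)! circular arrangements.
So 2 × (4)! = 2 × 24 = 48.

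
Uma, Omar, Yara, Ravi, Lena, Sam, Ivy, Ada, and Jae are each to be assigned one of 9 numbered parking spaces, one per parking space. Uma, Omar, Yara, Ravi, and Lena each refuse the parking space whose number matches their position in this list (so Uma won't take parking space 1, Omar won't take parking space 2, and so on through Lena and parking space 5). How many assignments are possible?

205056

Let Aᵢ (for 1 ≤ i ≤ 5) be the placements that put person i in their forbidden parking space. Any j of these fix j positions, leaving (9−j)! ways to fill the rest, and there are C(5,j) ways to pick which j.
By inclusion–exclusion, the number of valid placements is Σ_{j=0}^{5} (−1)^j C(5,j)·(9−j)!.
Computing: 362880 − 201600 + 50400 − 7200 + 600 − 24 = 205056.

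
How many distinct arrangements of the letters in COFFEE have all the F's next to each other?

60

Treat the 2 copies of F as a single block. The multiset to arrange is then {FF, C, E, E, O}, 5 items in all.
That gives (5)!/(2!) = 60 arrangements.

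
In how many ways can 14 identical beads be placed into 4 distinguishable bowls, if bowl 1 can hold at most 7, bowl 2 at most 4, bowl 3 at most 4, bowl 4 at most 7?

Without the upper bounds there are C(17,3) = 680 ways to split 14 among 4 bowls.
Subtract solutions that violate a single cap (substitute x_i' = x_i − (cap_i+1)): x_1 ≥ 8 gives C(9,3) = 84; x_2 ≥ 5 gives C(12,3) = 220; x_3 ≥ 5 gives C(12,3) = 220; x_4 ≥ 8 gives C(9,3) = 84. Together 608.
Add back pairs where two caps are both exceeded: 4 + 4 + 0 + 35 + 4 + 4 = 51.
By inclusion–exclusion the count is 680 − 608 + 51 = 123.

123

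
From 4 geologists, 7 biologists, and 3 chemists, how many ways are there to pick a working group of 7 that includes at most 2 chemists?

Split by how many chemists are chosen (0 through 2).
Sum: C(3,0)·C(11,7) + C(3,1)·C(11,6) + C(3,2)·C(11,5) = 330 + 1386 + 1386 = 3102.

3102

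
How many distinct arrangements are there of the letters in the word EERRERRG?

280

EERRERRG has 8 letters with E appearing 3 times and R appearing 4 times.
So there are 8! / (4!·3!) = 280 distinguishable arrangements.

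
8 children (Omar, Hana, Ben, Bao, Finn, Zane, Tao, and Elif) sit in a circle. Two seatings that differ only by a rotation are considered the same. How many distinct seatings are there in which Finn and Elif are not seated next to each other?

3600

All circular seatings of 8 people number (7)! = 5040.
Seatings with Finn beside Elif: treat them as a block with 2 internal orders, giving 2 × (6)! = 1440.
Subtracting, 5040 − 1440 = 3600.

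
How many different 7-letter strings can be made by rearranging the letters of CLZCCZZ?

140

Letter multiplicities in CLZCCZZ: C×3, L×1, Z×3.
So there are 7! / (3!·3!) = 140 distinguishable arrangements.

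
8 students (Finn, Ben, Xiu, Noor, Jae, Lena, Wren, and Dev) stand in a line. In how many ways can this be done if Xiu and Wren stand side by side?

10080

Treat {Xiu, Wren} as a single unit. There are 7 units to order, and the pair itself can be ordered 2 ways.
That gives 2 × 7! = 2 × 5040 = 10080.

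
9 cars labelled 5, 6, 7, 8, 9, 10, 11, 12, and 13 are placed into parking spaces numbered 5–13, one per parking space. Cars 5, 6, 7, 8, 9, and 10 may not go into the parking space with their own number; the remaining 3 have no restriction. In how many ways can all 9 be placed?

Let Aᵢ (for 5 ≤ i ≤ 10) be the placements that put car i in its forbidden parking space. Any j of these fix j positions, leaving (9−j)! ways to fill the rest, and there are C(6,j) ways to pick which j.
By inclusion–exclusion, the number of valid placements is Σ_{j=0}^{6} (−1)^j C(6,j)·(9−j)!.
Computing: 362880 − 241920 + 75600 − 14400 + 1800 − 144 + 6 = 183822.

183822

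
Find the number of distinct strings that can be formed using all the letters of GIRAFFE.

The 7 letters of GIRAFFE have repeats: F appearing twice.
The number of distinct arrangements is 7!/(2!) = 5040/2 = 2520.

2520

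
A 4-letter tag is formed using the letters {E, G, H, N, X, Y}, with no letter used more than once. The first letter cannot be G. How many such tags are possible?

300

The first letter has 6−1 = 5 choices (anything except G).
The remaining 3 letters are filled from the other 5 symbols without repetition: 5 × 4 × 3 = 60.
Total: 5 × 60 = 300.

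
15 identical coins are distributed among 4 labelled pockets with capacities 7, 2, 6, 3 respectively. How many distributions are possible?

Ignoring the caps, the number of non-negative solutions to x_1+…+x_4 = 15 is C(18,3) = 816.
Subtract solutions that violate a single cap (substitute x_i' = x_i − (cap_i+1)): x_1 ≥ 8 gives C(10,3) = 120; x_2 ≥ 3 gives C(15,3) = 455; x_3 ≥ 7 gives C(11,3) = 165; x_4 ≥ 4 gives C(14,3) = 364. Together 1104.
Add back pairs where two caps are both exceeded: 35 + 1 + 20 + 56 + 165 + 35 = 312.
Subtract triples: 0 + 1 + 0 + 4 = 5.
By inclusion–exclusion the count is 816 − 1104 + 312 − 5 = 19.

19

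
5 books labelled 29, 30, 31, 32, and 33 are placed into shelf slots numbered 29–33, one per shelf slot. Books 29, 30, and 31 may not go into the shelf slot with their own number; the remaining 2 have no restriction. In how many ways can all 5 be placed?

64

Let Aᵢ (for i ∈ {29, 30, 31}) be the placements that put book i in its forbidden shelf slot. Any j of these fix j positions, leaving (5−j)! ways to fill the rest, and there are C(3,j) ways to pick which j.
By inclusion–exclusion, the number of valid placements is Σ_{j=0}^{3} (−1)^j C(3,j)·(5−j)!.
Computing: 120 − 72 + 18 − 2 = 64.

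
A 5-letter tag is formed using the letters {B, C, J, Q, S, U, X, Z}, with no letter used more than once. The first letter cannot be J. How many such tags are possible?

5880

The first letter has 8−1 = 7 choices (anything except J).
The remaining 4 letters are filled from the other 7 symbols without repetition: 7 × 6 × 5 × 4 = 840.
Total: 7 × 840 = 5880.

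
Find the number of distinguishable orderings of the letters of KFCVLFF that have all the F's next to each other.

120

Treat the 3 copies of F as a single block. The multiset to arrange is then {FFF, C, K, L, V}, 5 items in all.
All 5 items are distinct, so there are (5)! = 120 arrangements.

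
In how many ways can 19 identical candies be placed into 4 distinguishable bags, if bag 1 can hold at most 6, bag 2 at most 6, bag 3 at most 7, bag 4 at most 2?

10

Without the upper bounds there are C(22,3) = 1540 ways to split 19 among 4 bags.
Subtract solutions that violate a single cap (substitute x_i' = x_i − (cap_i+1)): x_1 ≥ 7 gives C(15,3) = 455; x_2 ≥ 7 gives C(15,3) = 455; x_3 ≥ 8 gives C(14,3) = 364; x_4 ≥ 3 gives C(19,3) = 969. Together 2243.
Add back pairs where two caps are both exceeded: 56 + 35 + 220 + 35 + 220 + 165 = 731.
Subtract triples: 0 + 10 + 4 + 4 = 18.
By inclusion–exclusion the count is 1540 − 2243 + 731 − 18 = 10.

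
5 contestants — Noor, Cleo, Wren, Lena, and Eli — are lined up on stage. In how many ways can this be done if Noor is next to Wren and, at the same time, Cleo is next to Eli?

Treat {Noor,Wren} as one block (2 orders) and {Cleo,Eli} as another (2 orders).
That leaves 3 units to arrange: 2 × 2 × 3! = 4 × 6 = 24.

24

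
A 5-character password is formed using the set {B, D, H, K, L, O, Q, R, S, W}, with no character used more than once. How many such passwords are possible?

30240

With no repetition, fill the 5 characters in order: 10 choices, then 9, down to 6.
That product is 10 × 9 × 8 × 7 × 6 = 30240.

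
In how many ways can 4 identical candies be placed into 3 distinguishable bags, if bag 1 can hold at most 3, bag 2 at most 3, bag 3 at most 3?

Ignoring the caps, the number of non-negative solutions to x_1+…+x_3 = 4 is C(6,2) = 15.
Subtract solutions that violate a single cap (substitute x_i' = x_i − (cap_i+1)): x_1 ≥ 4 gives C(2,2) = 1; x_2 ≥ 4 gives C(2,2) = 1; x_3 ≥ 4 gives C(2,2) = 1. Together 3.
No two caps can be exceeded simultaneously, so the pair terms are all 0.
By inclusion–exclusion the count is 15 − 3 + 0 = 12.

12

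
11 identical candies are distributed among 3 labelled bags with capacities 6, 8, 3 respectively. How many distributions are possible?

By stars and bars, unrestricted non-negative solutions to x_1+…+x_3 = 11 number C(11+2,2) = 78.
Subtract solutions that violate a single cap (substitute x_i' = x_i − (cap_i+1)): x_1 ≥ 7 gives C(6,2) = 15; x_2 ≥ 9 gives C(4,2) = 6; x_3 ≥ 4 gives C(9,2) = 36. Together 57.
Add back pairs where two caps are both exceeded: 0 + 1 + 0 = 1.
By inclusion–exclusion the count is 78 − 57 + 1 = 22.

22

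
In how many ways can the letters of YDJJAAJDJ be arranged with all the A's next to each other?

Treat the 2 copies of A as a single block. The multiset to arrange is then {AA, D, D, J, J, J, J, Y}, 8 items in all.
That gives (8)!/(4!·2!) = 840 arrangements.

840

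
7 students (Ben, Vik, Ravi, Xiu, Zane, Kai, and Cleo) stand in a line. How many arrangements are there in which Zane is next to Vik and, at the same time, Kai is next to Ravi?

Treat {Zane,Vik} as one block (2 orders) and {Kai,Ravi} as another (2 orders).
That leaves 5 units to arrange: 2 × 2 × 5! = 4 × 120 = 480.

480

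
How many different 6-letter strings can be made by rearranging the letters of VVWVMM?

VVWVMM has 6 letters with M appearing twice and V appearing 3 times.
So there are 6! / (3!·2!) = 60 distinguishable arrangements.

60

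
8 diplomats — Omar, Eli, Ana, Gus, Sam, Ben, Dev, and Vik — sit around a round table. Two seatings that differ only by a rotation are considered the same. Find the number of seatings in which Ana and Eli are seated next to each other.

Glue Ana and Eli into a block (2 internal orders). Seating 7 units around a circle gives (6)! arrangements.
So 2 × (6)! = 2 × 720 = 1440.

1440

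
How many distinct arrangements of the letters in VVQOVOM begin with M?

60

With the first slot taken by M, it remains to arrange the other 6 letters (VVQOVO).
Those 6 letters have O appearing twice and V appearing 3 times, giving (6)!/(3!·2!) = 60.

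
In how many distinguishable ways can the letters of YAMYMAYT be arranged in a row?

The 8 letters of YAMYMAYT have repeats: A appearing twice, M appearing twice, and Y appearing 3 times.
The number of distinct arrangements is 8!/(3!·2!·2!) = 40320/24 = 1680.

1680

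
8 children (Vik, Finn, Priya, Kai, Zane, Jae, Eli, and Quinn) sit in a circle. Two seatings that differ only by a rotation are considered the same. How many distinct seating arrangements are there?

Around a circle, 8 distinct people have 8!/8 = (7)! = 5040 rotationally distinct seatings.

5040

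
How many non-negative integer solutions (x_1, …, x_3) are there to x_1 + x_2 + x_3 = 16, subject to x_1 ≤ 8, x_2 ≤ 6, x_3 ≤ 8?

28

Ignoring the caps, the number of non-negative solutions to x_1+…+x_3 = 16 is C(18,2) = 153.
Subtract solutions that violate a single cap (substitute x_i' = x_i − (cap_i+1)): x_1 ≥ 9 gives C(9,2) = 36; x_2 ≥ 7 gives C(11,2) = 55; x_3 ≥ 9 gives C(9,2) = 36. Together 127.
Add back pairs where two caps are both exceeded: 1 + 0 + 1 = 2.
By inclusion–exclusion the count is 153 − 127 + 2 = 28.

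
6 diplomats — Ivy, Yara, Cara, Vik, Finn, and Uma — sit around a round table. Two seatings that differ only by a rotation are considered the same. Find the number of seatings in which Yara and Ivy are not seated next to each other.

All circular seatings of 6 people number (5)! = 120.
Seatings with Yara beside Ivy: treat them as a block with 2 internal orders, giving 2 × (4)! = 48.
Subtracting, 120 − 48 = 72.

72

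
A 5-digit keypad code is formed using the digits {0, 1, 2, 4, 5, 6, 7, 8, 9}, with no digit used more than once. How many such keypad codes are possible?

15120

Choose and order 5 of the 9 symbols: the first digit has 9 options, the next 8, and so on down to 5.
That product is 9 × 8 × 7 × 6 × 5 = 15120.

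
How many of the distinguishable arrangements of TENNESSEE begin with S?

840

Fix S in the first position and arrange the remaining 8 letters.
Those 8 letters have E appearing 4 times and N appearing twice, giving (8)!/(4!·2!) = 840.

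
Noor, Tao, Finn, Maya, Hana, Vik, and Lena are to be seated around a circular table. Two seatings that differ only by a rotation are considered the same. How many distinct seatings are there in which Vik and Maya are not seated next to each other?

480

Without the restriction there are (6)! = 720 seatings.
Seatings with Vik beside Maya: treat them as a block with 2 internal orders, giving 2 × (5)! = 240.
Subtracting, 720 − 240 = 480.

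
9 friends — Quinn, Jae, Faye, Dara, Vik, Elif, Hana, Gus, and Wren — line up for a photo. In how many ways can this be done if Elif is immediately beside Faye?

Glue Elif and Faye into one block (2 internal orders), leaving 8 units to arrange in a row.
That gives 2 × 8! = 2 × 40320 = 80640.

80640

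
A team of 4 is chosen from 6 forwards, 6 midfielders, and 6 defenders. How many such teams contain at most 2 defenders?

Split by how many defenders are chosen (0 through 2).
Sum: C(6,0)·C(12,4) + C(6,1)·C(12,3) + C(6,2)·C(12,2) = 495 + 1320 + 990 = 2805.

2805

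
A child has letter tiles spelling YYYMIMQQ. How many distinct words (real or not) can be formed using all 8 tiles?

1680

YYYMIMQQ has 8 letters with M appearing twice, Q appearing twice, and Y appearing 3 times.
The number of distinct arrangements is 8!/(3!·2!·2!) = 40320/24 = 1680.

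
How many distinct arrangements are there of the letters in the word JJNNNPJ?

JJNNNPJ has 7 letters with J appearing 3 times and N appearing 3 times.
Dividing 7! = 5040 by 3!·3! = 36 for the repeated letters gives 140.

140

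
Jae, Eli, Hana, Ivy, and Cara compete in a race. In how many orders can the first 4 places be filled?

120

There are 5 choices for 1st place, 4 for 2nd, and so on down to 2 for position 4.
That gives 5 × 4 × 3 × 2 = 120.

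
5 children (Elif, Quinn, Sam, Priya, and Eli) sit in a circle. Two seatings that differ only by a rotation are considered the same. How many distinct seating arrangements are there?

Seat Elif anywhere (absorbing the rotational symmetry), then permute the other 4: (4)! = 24.

24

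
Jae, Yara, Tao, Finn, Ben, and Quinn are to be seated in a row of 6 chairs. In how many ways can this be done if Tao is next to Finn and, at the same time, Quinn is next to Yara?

96

Treat {Tao,Finn} as one block (2 orders) and {Quinn,Yara} as another (2 orders).
That leaves 4 units to arrange: 2 × 2 × 4! = 4 × 24 = 96.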